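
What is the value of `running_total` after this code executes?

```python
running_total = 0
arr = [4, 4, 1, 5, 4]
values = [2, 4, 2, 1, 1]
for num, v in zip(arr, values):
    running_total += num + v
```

Let's trace through this code step by step.

Initialize: running_total = 0
Initialize: arr = [4, 4, 1, 5, 4]
Initialize: values = [2, 4, 2, 1, 1]
Entering loop: for num, v in zip(arr, values):

After execution: running_total = 28
28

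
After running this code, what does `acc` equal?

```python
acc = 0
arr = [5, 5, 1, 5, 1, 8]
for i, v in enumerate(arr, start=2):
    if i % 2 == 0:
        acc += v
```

Let's trace through this code step by step.

Initialize: acc = 0
Initialize: arr = [5, 5, 1, 5, 1, 8]
Entering loop: for i, v in enumerate(arr, start=2):

After execution: acc = 7
7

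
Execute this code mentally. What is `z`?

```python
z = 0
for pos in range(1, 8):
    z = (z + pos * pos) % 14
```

Let's trace through this code step by step.

Initialize: z = 0
Entering loop: for pos in range(1, 8):

After execution: z = 0
0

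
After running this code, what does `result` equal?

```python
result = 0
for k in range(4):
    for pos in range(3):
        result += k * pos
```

Let's trace through this code step by step.

Initialize: result = 0
Entering loop: for k in range(4):

After execution: result = 18
18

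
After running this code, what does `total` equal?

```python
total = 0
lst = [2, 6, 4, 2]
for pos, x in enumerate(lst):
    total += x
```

Let's trace through this code step by step.

Initialize: total = 0
Initialize: lst = [2, 6, 4, 2]
Entering loop: for pos, x in enumerate(lst):

After execution: total = 14
14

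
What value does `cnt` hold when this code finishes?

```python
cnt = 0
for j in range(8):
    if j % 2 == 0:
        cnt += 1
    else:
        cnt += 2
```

Let's trace through this code step by step.

Initialize: cnt = 0
Entering loop: for j in range(8):

After execution: cnt = 12
12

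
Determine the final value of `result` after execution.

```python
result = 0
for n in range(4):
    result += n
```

Let's trace through this code step by step.

Initialize: result = 0
Entering loop: for n in range(4):

After execution: result = 6
6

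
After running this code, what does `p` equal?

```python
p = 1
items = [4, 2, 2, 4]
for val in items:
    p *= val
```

Let's trace through this code step by step.

Initialize: p = 1
Initialize: items = [4, 2, 2, 4]
Entering loop: for val in items:

After execution: p = 64
64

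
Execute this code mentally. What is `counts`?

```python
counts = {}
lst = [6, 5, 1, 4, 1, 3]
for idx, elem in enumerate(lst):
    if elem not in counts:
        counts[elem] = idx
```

Let's trace through this code step by step.

Initialize: counts = {}
Initialize: lst = [6, 5, 1, 4, 1, 3]
Entering loop: for idx, elem in enumerate(lst):

After execution: counts = {6: 0, 5: 1, 1: 2, 4: 3, 3: 5}
{6: 0, 5: 1, 1: 2, 4: 3, 3: 5}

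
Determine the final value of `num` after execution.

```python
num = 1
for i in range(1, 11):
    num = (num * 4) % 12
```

Let's trace through this code step by step.

Initialize: num = 1
Entering loop: for i in range(1, 11):

After execution: num = 4
4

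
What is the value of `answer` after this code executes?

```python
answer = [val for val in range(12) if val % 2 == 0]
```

Let's trace through this code step by step.

Initialize: answer = [val for val in range(12) if val % 2 == 0]

After execution: answer = [0, 2, 4, 6, 8, 10]
[0, 2, 4, 6, 8, 10]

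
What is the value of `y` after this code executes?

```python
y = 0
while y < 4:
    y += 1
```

Let's trace through this code step by step.

Initialize: y = 0
Entering loop: while y < 4:

After execution: y = 4
4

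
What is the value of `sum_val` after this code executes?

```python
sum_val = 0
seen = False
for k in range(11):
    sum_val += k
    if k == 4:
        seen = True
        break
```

Let's trace through this code step by step.

Initialize: sum_val = 0
Initialize: seen = False
Entering loop: for k in range(11):

After execution: sum_val = 10
10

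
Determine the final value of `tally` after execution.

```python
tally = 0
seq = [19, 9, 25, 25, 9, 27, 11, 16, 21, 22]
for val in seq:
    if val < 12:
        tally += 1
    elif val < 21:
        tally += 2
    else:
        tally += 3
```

Let's trace through this code step by step.

Initialize: tally = 0
Initialize: seq = [19, 9, 25, 25, 9, 27, 11, 16, 21, 22]
Entering loop: for val in seq:

After execution: tally = 22
22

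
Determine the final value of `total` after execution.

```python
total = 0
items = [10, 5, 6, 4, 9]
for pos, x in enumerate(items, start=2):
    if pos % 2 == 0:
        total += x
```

Let's trace through this code step by step.

Initialize: total = 0
Initialize: items = [10, 5, 6, 4, 9]
Entering loop: for pos, x in enumerate(items, start=2):

After execution: total = 25
25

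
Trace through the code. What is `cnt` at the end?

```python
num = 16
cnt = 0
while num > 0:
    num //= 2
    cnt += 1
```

Let's trace through this code step by step.

Initialize: num = 16
Initialize: cnt = 0
Entering loop: while num > 0:

After execution: cnt = 5
5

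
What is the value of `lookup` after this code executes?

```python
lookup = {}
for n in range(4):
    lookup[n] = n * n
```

Let's trace through this code step by step.

Initialize: lookup = {}
Entering loop: for n in range(4):

After execution: lookup = {0: 0, 1: 1, 2: 4, 3: 9}
{0: 0, 1: 1, 2: 4, 3: 9}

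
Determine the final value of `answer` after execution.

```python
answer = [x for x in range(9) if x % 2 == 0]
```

Let's trace through this code step by step.

Initialize: answer = [x for x in range(9) if x % 2 == 0]

After execution: answer = [0, 2, 4, 6, 8]
[0, 2, 4, 6, 8]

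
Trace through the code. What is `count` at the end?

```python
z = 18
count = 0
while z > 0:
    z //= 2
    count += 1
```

Let's trace through this code step by step.

Initialize: z = 18
Initialize: count = 0
Entering loop: while z > 0:

After execution: count = 5
5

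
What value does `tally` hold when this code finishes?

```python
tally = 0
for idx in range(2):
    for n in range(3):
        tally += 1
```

Let's trace through this code step by step.

Initialize: tally = 0
Entering loop: for idx in range(2):

After execution: tally = 6
6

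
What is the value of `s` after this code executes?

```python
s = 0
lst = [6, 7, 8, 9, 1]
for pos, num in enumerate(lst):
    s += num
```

Let's trace through this code step by step.

Initialize: s = 0
Initialize: lst = [6, 7, 8, 9, 1]
Entering loop: for pos, num in enumerate(lst):

After execution: s = 31
31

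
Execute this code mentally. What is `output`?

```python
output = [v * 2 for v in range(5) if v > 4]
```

Let's trace through this code step by step.

Initialize: output = [v * 2 for v in range(5) if v > 4]

After execution: output = []
[]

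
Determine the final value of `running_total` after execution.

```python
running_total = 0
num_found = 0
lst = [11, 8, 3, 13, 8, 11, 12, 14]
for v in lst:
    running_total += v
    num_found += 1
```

Let's trace through this code step by step.

Initialize: running_total = 0
Initialize: num_found = 0
Initialize: lst = [11, 8, 3, 13, 8, 11, 12, 14]
Entering loop: for v in lst:

After execution: running_total = 80
80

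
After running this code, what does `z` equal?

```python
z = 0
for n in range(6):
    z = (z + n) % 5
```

Let's trace through this code step by step.

Initialize: z = 0
Entering loop: for n in range(6):

After execution: z = 0
0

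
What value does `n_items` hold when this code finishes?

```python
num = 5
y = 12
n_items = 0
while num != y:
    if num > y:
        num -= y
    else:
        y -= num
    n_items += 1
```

Let's trace through this code step by step.

Initialize: num = 5
Initialize: y = 12
Initialize: n_items = 0
Entering loop: while num != y:

After execution: n_items = 5
5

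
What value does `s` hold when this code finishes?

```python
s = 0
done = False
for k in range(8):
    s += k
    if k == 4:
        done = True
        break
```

Let's trace through this code step by step.

Initialize: s = 0
Initialize: done = False
Entering loop: for k in range(8):

After execution: s = 10
10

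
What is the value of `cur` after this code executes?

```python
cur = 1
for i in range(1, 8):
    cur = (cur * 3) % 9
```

Let's trace through this code step by step.

Initialize: cur = 1
Entering loop: for i in range(1, 8):

After execution: cur = 0
0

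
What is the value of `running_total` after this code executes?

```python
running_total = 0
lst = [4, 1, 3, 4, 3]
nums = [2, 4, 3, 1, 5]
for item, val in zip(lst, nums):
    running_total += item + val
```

Let's trace through this code step by step.

Initialize: running_total = 0
Initialize: lst = [4, 1, 3, 4, 3]
Initialize: nums = [2, 4, 3, 1, 5]
Entering loop: for item, val in zip(lst, nums):

After execution: running_total = 30
30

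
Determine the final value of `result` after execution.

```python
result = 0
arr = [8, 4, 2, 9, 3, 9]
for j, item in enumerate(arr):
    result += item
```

Let's trace through this code step by step.

Initialize: result = 0
Initialize: arr = [8, 4, 2, 9, 3, 9]
Entering loop: for j, item in enumerate(arr):

After execution: result = 35
35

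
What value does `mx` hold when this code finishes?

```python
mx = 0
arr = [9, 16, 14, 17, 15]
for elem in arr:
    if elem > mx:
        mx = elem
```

Let's trace through this code step by step.

Initialize: mx = 0
Initialize: arr = [9, 16, 14, 17, 15]
Entering loop: for elem in arr:

After execution: mx = 17
17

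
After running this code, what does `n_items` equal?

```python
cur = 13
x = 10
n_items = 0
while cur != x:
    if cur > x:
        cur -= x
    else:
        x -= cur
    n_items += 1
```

Let's trace through this code step by step.

Initialize: cur = 13
Initialize: x = 10
Initialize: n_items = 0
Entering loop: while cur != x:

After execution: n_items = 6
6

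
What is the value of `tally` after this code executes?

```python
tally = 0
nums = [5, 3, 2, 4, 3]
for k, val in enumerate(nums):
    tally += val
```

Let's trace through this code step by step.

Initialize: tally = 0
Initialize: nums = [5, 3, 2, 4, 3]
Entering loop: for k, val in enumerate(nums):

After execution: tally = 17
17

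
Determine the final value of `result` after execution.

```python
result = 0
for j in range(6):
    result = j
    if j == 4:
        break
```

Let's trace through this code step by step.

Initialize: result = 0
Entering loop: for j in range(6):

After execution: result = 4
4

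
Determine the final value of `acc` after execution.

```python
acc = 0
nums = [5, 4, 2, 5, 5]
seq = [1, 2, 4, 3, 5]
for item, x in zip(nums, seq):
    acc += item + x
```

Let's trace through this code step by step.

Initialize: acc = 0
Initialize: nums = [5, 4, 2, 5, 5]
Initialize: seq = [1, 2, 4, 3, 5]
Entering loop: for item, x in zip(nums, seq):

After execution: acc = 36
36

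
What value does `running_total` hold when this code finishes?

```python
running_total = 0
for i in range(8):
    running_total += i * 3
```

Let's trace through this code step by step.

Initialize: running_total = 0
Entering loop: for i in range(8):

After execution: running_total = 84
84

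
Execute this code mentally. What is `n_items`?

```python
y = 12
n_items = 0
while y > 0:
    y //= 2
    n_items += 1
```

Let's trace through this code step by step.

Initialize: y = 12
Initialize: n_items = 0
Entering loop: while y > 0:

After execution: n_items = 4
4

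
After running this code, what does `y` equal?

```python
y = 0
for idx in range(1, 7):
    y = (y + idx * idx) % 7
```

Let's trace through this code step by step.

Initialize: y = 0
Entering loop: for idx in range(1, 7):

After execution: y = 0
0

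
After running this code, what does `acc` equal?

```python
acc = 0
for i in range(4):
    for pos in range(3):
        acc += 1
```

Let's trace through this code step by step.

Initialize: acc = 0
Entering loop: for i in range(4):

After execution: acc = 12
12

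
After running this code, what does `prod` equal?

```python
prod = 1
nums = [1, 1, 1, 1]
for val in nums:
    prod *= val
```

Let's trace through this code step by step.

Initialize: prod = 1
Initialize: nums = [1, 1, 1, 1]
Entering loop: for val in nums:

After execution: prod = 1
1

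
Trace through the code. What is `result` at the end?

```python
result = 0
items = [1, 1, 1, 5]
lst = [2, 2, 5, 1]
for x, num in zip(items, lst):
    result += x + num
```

Let's trace through this code step by step.

Initialize: result = 0
Initialize: items = [1, 1, 1, 5]
Initialize: lst = [2, 2, 5, 1]
Entering loop: for x, num in zip(items, lst):

After execution: result = 18
18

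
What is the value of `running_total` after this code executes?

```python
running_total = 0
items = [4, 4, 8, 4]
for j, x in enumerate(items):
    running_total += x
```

Let's trace through this code step by step.

Initialize: running_total = 0
Initialize: items = [4, 4, 8, 4]
Entering loop: for j, x in enumerate(items):

After execution: running_total = 20
20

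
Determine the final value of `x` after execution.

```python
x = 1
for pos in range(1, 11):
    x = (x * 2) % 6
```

Let's trace through this code step by step.

Initialize: x = 1
Entering loop: for pos in range(1, 11):

After execution: x = 4
4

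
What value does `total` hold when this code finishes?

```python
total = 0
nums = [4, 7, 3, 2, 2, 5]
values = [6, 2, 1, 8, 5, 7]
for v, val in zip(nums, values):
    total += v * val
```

Let's trace through this code step by step.

Initialize: total = 0
Initialize: nums = [4, 7, 3, 2, 2, 5]
Initialize: values = [6, 2, 1, 8, 5, 7]
Entering loop: for v, val in zip(nums, values):

After execution: total = 102
102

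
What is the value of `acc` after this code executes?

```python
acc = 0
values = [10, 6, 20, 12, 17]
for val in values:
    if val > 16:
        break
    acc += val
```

Let's trace through this code step by step.

Initialize: acc = 0
Initialize: values = [10, 6, 20, 12, 17]
Entering loop: for val in values:

After execution: acc = 16
16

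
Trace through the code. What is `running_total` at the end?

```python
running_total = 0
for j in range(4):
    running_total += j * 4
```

Let's trace through this code step by step.

Initialize: running_total = 0
Entering loop: for j in range(4):

After execution: running_total = 24
24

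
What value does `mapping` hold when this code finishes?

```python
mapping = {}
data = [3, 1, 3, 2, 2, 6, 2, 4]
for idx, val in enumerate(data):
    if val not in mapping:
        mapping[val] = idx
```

Let's trace through this code step by step.

Initialize: mapping = {}
Initialize: data = [3, 1, 3, 2, 2, 6, 2, 4]
Entering loop: for idx, val in enumerate(data):

After execution: mapping = {3: 0, 1: 1, 2: 3, 6: 5, 4: 7}
{3: 0, 1: 1, 2: 3, 6: 5, 4: 7}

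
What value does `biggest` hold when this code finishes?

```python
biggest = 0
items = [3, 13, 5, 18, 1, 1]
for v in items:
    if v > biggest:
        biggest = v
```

Let's trace through this code step by step.

Initialize: biggest = 0
Initialize: items = [3, 13, 5, 18, 1, 1]
Entering loop: for v in items:

After execution: biggest = 18
18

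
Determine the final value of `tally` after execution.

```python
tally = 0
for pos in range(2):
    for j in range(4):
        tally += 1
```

Let's trace through this code step by step.

Initialize: tally = 0
Entering loop: for pos in range(2):

After execution: tally = 8
8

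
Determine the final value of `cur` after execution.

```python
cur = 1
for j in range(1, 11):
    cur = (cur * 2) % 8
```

Let's trace through this code step by step.

Initialize: cur = 1
Entering loop: for j in range(1, 11):

After execution: cur = 0
0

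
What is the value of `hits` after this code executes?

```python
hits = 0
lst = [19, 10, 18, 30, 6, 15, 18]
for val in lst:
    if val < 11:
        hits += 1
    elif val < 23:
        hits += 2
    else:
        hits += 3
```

Let's trace through this code step by step.

Initialize: hits = 0
Initialize: lst = [19, 10, 18, 30, 6, 15, 18]
Entering loop: for val in lst:

After execution: hits = 13
13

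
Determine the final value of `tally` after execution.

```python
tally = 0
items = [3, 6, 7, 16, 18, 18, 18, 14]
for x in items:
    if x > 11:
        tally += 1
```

Let's trace through this code step by step.

Initialize: tally = 0
Initialize: items = [3, 6, 7, 16, 18, 18, 18, 14]
Entering loop: for x in items:

After execution: tally = 5
5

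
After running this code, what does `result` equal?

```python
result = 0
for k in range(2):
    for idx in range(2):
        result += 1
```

Let's trace through this code step by step.

Initialize: result = 0
Entering loop: for k in range(2):

After execution: result = 4
4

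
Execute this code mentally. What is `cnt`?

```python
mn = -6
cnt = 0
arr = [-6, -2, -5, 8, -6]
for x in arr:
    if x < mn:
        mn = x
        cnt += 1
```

Let's trace through this code step by step.

Initialize: mn = -6
Initialize: cnt = 0
Initialize: arr = [-6, -2, -5, 8, -6]
Entering loop: for x in arr:

After execution: cnt = 0
0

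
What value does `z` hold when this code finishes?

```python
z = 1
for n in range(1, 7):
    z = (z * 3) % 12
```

Let's trace through this code step by step.

Initialize: z = 1
Entering loop: for n in range(1, 7):

After execution: z = 9
9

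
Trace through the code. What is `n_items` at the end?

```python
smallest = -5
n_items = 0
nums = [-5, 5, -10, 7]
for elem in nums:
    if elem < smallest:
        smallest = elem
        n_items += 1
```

Let's trace through this code step by step.

Initialize: smallest = -5
Initialize: n_items = 0
Initialize: nums = [-5, 5, -10, 7]
Entering loop: for elem in nums:

After execution: n_items = 1
1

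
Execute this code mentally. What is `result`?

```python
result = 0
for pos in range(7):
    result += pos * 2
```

Let's trace through this code step by step.

Initialize: result = 0
Entering loop: for pos in range(7):

After execution: result = 42
42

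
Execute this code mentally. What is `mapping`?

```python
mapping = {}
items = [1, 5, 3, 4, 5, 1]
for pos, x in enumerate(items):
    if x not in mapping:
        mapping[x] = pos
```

Let's trace through this code step by step.

Initialize: mapping = {}
Initialize: items = [1, 5, 3, 4, 5, 1]
Entering loop: for pos, x in enumerate(items):

After execution: mapping = {1: 0, 5: 1, 3: 2, 4: 3}
{1: 0, 5: 1, 3: 2, 4: 3}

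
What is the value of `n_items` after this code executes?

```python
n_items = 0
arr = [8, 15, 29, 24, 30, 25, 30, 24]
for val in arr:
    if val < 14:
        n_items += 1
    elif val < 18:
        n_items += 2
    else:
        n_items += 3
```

Let's trace through this code step by step.

Initialize: n_items = 0
Initialize: arr = [8, 15, 29, 24, 30, 25, 30, 24]
Entering loop: for val in arr:

After execution: n_items = 21
21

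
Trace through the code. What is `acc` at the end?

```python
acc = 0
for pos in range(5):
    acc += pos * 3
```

Let's trace through this code step by step.

Initialize: acc = 0
Entering loop: for pos in range(5):

After execution: acc = 30
30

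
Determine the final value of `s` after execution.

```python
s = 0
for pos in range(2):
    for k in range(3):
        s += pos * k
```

Let's trace through this code step by step.

Initialize: s = 0
Entering loop: for pos in range(2):

After execution: s = 3
3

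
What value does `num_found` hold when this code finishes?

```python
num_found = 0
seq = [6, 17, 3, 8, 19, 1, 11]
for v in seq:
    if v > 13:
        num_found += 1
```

Let's trace through this code step by step.

Initialize: num_found = 0
Initialize: seq = [6, 17, 3, 8, 19, 1, 11]
Entering loop: for v in seq:

After execution: num_found = 2
2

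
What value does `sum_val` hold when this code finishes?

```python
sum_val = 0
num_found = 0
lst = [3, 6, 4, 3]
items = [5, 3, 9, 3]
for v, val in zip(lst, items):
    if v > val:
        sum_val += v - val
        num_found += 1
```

Let's trace through this code step by step.

Initialize: sum_val = 0
Initialize: num_found = 0
Initialize: lst = [3, 6, 4, 3]
Initialize: items = [5, 3, 9, 3]
Entering loop: for v, val in zip(lst, items):

After execution: sum_val = 3
3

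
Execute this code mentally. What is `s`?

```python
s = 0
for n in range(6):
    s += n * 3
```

Let's trace through this code step by step.

Initialize: s = 0
Entering loop: for n in range(6):

After execution: s = 45
45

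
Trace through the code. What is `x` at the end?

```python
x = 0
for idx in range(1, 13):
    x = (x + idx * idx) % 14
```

Let's trace through this code step by step.

Initialize: x = 0
Entering loop: for idx in range(1, 13):

After execution: x = 6
6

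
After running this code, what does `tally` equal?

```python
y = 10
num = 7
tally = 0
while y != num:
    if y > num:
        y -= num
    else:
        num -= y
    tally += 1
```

Let's trace through this code step by step.

Initialize: y = 10
Initialize: num = 7
Initialize: tally = 0
Entering loop: while y != num:

After execution: tally = 5
5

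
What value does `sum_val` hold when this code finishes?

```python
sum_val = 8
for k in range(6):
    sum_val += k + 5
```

Let's trace through this code step by step.

Initialize: sum_val = 8
Entering loop: for k in range(6):

After execution: sum_val = 53
53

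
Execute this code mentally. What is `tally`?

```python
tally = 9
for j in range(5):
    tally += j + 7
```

Let's trace through this code step by step.

Initialize: tally = 9
Entering loop: for j in range(5):

After execution: tally = 54
54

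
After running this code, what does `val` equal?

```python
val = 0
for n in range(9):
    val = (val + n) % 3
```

Let's trace through this code step by step.

Initialize: val = 0
Entering loop: for n in range(9):

After execution: val = 0
0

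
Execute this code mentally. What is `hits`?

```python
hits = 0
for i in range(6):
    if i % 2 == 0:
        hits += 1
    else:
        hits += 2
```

Let's trace through this code step by step.

Initialize: hits = 0
Entering loop: for i in range(6):

After execution: hits = 9
9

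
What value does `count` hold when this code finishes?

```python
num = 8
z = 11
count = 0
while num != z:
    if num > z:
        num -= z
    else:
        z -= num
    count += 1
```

Let's trace through this code step by step.

Initialize: num = 8
Initialize: z = 11
Initialize: count = 0
Entering loop: while num != z:

After execution: count = 5
5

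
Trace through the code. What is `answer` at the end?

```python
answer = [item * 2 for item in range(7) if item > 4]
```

Let's trace through this code step by step.

Initialize: answer = [item * 2 for item in range(7) if item > 4]

After execution: answer = [10, 12]
[10, 12]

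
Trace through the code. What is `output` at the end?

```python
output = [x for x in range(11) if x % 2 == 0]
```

Let's trace through this code step by step.

Initialize: output = [x for x in range(11) if x % 2 == 0]

After execution: output = [0, 2, 4, 6, 8, 10]
[0, 2, 4, 6, 8, 10]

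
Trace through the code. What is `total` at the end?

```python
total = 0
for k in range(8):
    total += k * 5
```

Let's trace through this code step by step.

Initialize: total = 0
Entering loop: for k in range(8):

After execution: total = 140
140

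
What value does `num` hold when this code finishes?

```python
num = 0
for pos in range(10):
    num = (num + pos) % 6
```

Let's trace through this code step by step.

Initialize: num = 0
Entering loop: for pos in range(10):

After execution: num = 3
3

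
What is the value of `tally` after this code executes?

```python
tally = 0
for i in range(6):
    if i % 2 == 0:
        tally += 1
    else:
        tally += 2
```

Let's trace through this code step by step.

Initialize: tally = 0
Entering loop: for i in range(6):

After execution: tally = 9
9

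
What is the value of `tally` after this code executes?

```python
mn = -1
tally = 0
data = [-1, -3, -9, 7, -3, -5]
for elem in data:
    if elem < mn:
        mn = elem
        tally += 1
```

Let's trace through this code step by step.

Initialize: mn = -1
Initialize: tally = 0
Initialize: data = [-1, -3, -9, 7, -3, -5]
Entering loop: for elem in data:

After execution: tally = 2
2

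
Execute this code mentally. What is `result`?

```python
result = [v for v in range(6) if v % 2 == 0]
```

Let's trace through this code step by step.

Initialize: result = [v for v in range(6) if v % 2 == 0]

After execution: result = [0, 2, 4]
[0, 2, 4]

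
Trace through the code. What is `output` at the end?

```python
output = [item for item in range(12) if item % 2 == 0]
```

Let's trace through this code step by step.

Initialize: output = [item for item in range(12) if item % 2 == 0]

After execution: output = [0, 2, 4, 6, 8, 10]
[0, 2, 4, 6, 8, 10]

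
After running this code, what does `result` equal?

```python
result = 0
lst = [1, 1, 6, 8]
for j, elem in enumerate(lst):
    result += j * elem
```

Let's trace through this code step by step.

Initialize: result = 0
Initialize: lst = [1, 1, 6, 8]
Entering loop: for j, elem in enumerate(lst):

After execution: result = 37
37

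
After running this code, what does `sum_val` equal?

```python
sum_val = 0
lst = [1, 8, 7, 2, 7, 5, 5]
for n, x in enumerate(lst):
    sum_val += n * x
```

Let's trace through this code step by step.

Initialize: sum_val = 0
Initialize: lst = [1, 8, 7, 2, 7, 5, 5]
Entering loop: for n, x in enumerate(lst):

After execution: sum_val = 111
111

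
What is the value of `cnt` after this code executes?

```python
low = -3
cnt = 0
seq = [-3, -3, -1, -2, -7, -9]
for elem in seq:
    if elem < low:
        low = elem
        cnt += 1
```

Let's trace through this code step by step.

Initialize: low = -3
Initialize: cnt = 0
Initialize: seq = [-3, -3, -1, -2, -7, -9]
Entering loop: for elem in seq:

After execution: cnt = 2
2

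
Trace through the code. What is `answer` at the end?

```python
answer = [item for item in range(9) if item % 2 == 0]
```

Let's trace through this code step by step.

Initialize: answer = [item for item in range(9) if item % 2 == 0]

After execution: answer = [0, 2, 4, 6, 8]
[0, 2, 4, 6, 8]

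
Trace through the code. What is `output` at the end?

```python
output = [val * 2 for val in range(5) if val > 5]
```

Let's trace through this code step by step.

Initialize: output = [val * 2 for val in range(5) if val > 5]

After execution: output = []
[]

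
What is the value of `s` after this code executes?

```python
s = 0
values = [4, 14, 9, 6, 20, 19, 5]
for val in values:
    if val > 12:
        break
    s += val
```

Let's trace through this code step by step.

Initialize: s = 0
Initialize: values = [4, 14, 9, 6, 20, 19, 5]
Entering loop: for val in values:

After execution: s = 4
4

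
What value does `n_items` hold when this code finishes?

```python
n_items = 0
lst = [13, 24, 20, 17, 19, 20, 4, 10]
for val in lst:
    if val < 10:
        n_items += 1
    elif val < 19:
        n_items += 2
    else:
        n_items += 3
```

Let's trace through this code step by step.

Initialize: n_items = 0
Initialize: lst = [13, 24, 20, 17, 19, 20, 4, 10]
Entering loop: for val in lst:

After execution: n_items = 19
19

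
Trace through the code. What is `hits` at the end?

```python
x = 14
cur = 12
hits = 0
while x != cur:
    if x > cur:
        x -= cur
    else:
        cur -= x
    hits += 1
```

Let's trace through this code step by step.

Initialize: x = 14
Initialize: cur = 12
Initialize: hits = 0
Entering loop: while x != cur:

After execution: hits = 6
6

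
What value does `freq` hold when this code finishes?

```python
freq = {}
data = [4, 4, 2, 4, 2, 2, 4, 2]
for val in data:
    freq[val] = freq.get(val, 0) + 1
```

Let's trace through this code step by step.

Initialize: freq = {}
Initialize: data = [4, 4, 2, 4, 2, 2, 4, 2]
Entering loop: for val in data:

After execution: freq = {4: 4, 2: 4}
{4: 4, 2: 4}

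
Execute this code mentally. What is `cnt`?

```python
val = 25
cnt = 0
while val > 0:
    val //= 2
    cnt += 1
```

Let's trace through this code step by step.

Initialize: val = 25
Initialize: cnt = 0
Entering loop: while val > 0:

After execution: cnt = 5
5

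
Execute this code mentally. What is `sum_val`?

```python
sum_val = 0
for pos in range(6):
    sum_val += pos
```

Let's trace through this code step by step.

Initialize: sum_val = 0
Entering loop: for pos in range(6):

After execution: sum_val = 15
15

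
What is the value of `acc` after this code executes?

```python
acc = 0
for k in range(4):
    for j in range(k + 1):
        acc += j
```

Let's trace through this code step by step.

Initialize: acc = 0
Entering loop: for k in range(4):

After execution: acc = 10
10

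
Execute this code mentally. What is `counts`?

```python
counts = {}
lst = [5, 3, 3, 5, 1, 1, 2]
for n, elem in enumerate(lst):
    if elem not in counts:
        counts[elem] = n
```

Let's trace through this code step by step.

Initialize: counts = {}
Initialize: lst = [5, 3, 3, 5, 1, 1, 2]
Entering loop: for n, elem in enumerate(lst):

After execution: counts = {5: 0, 3: 1, 1: 4, 2: 6}
{5: 0, 3: 1, 1: 4, 2: 6}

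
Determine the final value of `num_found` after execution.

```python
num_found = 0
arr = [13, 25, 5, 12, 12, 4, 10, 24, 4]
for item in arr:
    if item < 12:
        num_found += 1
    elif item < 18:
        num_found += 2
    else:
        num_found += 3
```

Let's trace through this code step by step.

Initialize: num_found = 0
Initialize: arr = [13, 25, 5, 12, 12, 4, 10, 24, 4]
Entering loop: for item in arr:

After execution: num_found = 16
16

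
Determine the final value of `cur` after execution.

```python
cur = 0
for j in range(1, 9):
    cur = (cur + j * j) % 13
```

Let's trace through this code step by step.

Initialize: cur = 0
Entering loop: for j in range(1, 9):

After execution: cur = 9
9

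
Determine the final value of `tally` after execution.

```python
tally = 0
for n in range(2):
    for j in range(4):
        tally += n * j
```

Let's trace through this code step by step.

Initialize: tally = 0
Entering loop: for n in range(2):

After execution: tally = 6
6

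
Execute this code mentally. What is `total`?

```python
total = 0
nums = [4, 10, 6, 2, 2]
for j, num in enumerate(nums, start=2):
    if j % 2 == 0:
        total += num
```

Let's trace through this code step by step.

Initialize: total = 0
Initialize: nums = [4, 10, 6, 2, 2]
Entering loop: for j, num in enumerate(nums, start=2):

After execution: total = 12
12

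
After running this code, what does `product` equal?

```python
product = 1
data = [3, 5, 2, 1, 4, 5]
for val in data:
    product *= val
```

Let's trace through this code step by step.

Initialize: product = 1
Initialize: data = [3, 5, 2, 1, 4, 5]
Entering loop: for val in data:

After execution: product = 600
600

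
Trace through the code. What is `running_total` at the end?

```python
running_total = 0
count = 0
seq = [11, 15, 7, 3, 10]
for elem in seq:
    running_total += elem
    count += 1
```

Let's trace through this code step by step.

Initialize: running_total = 0
Initialize: count = 0
Initialize: seq = [11, 15, 7, 3, 10]
Entering loop: for elem in seq:

After execution: running_total = 46
46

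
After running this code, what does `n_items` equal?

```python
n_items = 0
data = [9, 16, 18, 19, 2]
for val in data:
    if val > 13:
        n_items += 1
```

Let's trace through this code step by step.

Initialize: n_items = 0
Initialize: data = [9, 16, 18, 19, 2]
Entering loop: for val in data:

After execution: n_items = 3
3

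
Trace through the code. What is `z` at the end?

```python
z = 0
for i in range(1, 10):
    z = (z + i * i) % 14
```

Let's trace through this code step by step.

Initialize: z = 0
Entering loop: for i in range(1, 10):

After execution: z = 5
5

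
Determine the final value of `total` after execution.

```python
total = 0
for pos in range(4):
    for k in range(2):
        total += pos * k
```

Let's trace through this code step by step.

Initialize: total = 0
Entering loop: for pos in range(4):

After execution: total = 6
6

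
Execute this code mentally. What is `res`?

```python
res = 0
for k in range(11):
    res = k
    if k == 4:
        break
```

Let's trace through this code step by step.

Initialize: res = 0
Entering loop: for k in range(11):

After execution: res = 4
4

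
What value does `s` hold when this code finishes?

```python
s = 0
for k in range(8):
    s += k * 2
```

Let's trace through this code step by step.

Initialize: s = 0
Entering loop: for k in range(8):

After execution: s = 56
56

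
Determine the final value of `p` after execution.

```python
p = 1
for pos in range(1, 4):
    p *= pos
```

Let's trace through this code step by step.

Initialize: p = 1
Entering loop: for pos in range(1, 4):

After execution: p = 6
6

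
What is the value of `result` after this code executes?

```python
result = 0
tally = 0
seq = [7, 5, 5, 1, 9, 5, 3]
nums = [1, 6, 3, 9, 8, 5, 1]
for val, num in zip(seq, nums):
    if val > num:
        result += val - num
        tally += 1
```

Let's trace through this code step by step.

Initialize: result = 0
Initialize: tally = 0
Initialize: seq = [7, 5, 5, 1, 9, 5, 3]
Initialize: nums = [1, 6, 3, 9, 8, 5, 1]
Entering loop: for val, num in zip(seq, nums):

After execution: result = 11
11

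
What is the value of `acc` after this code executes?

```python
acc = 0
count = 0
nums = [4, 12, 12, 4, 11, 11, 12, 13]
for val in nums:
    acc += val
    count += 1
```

Let's trace through this code step by step.

Initialize: acc = 0
Initialize: count = 0
Initialize: nums = [4, 12, 12, 4, 11, 11, 12, 13]
Entering loop: for val in nums:

After execution: acc = 79
79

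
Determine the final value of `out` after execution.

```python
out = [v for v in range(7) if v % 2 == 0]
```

Let's trace through this code step by step.

Initialize: out = [v for v in range(7) if v % 2 == 0]

After execution: out = [0, 2, 4, 6]
[0, 2, 4, 6]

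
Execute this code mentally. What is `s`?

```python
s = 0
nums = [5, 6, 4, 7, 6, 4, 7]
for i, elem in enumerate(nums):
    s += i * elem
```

Let's trace through this code step by step.

Initialize: s = 0
Initialize: nums = [5, 6, 4, 7, 6, 4, 7]
Entering loop: for i, elem in enumerate(nums):

After execution: s = 121
121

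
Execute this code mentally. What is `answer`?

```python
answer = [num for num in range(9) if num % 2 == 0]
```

Let's trace through this code step by step.

Initialize: answer = [num for num in range(9) if num % 2 == 0]

After execution: answer = [0, 2, 4, 6, 8]
[0, 2, 4, 6, 8]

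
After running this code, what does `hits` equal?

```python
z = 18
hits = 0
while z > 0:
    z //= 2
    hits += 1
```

Let's trace through this code step by step.

Initialize: z = 18
Initialize: hits = 0
Entering loop: while z > 0:

After execution: hits = 5
5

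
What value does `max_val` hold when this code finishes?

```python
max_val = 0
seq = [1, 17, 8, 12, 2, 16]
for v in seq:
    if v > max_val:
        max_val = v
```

Let's trace through this code step by step.

Initialize: max_val = 0
Initialize: seq = [1, 17, 8, 12, 2, 16]
Entering loop: for v in seq:

After execution: max_val = 17
17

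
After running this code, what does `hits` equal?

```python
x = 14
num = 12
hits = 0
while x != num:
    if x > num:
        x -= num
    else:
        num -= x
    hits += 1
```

Let's trace through this code step by step.

Initialize: x = 14
Initialize: num = 12
Initialize: hits = 0
Entering loop: while x != num:

After execution: hits = 6
6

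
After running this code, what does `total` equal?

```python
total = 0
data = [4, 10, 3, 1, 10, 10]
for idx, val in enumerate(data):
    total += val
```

Let's trace through this code step by step.

Initialize: total = 0
Initialize: data = [4, 10, 3, 1, 10, 10]
Entering loop: for idx, val in enumerate(data):

After execution: total = 38
38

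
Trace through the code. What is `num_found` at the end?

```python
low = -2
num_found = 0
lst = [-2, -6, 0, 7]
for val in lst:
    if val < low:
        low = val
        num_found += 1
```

Let's trace through this code step by step.

Initialize: low = -2
Initialize: num_found = 0
Initialize: lst = [-2, -6, 0, 7]
Entering loop: for val in lst:

After execution: num_found = 1
1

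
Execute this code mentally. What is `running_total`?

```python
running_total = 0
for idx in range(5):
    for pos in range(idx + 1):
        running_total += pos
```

Let's trace through this code step by step.

Initialize: running_total = 0
Entering loop: for idx in range(5):

After execution: running_total = 20
20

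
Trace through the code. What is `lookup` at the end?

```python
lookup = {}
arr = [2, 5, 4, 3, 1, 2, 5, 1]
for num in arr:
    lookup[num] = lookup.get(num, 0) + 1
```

Let's trace through this code step by step.

Initialize: lookup = {}
Initialize: arr = [2, 5, 4, 3, 1, 2, 5, 1]
Entering loop: for num in arr:

After execution: lookup = {2: 2, 5: 2, 4: 1, 3: 1, 1: 2}
{2: 2, 5: 2, 4: 1, 3: 1, 1: 2}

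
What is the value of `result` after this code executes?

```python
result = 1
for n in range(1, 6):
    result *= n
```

Let's trace through this code step by step.

Initialize: result = 1
Entering loop: for n in range(1, 6):

After execution: result = 120
120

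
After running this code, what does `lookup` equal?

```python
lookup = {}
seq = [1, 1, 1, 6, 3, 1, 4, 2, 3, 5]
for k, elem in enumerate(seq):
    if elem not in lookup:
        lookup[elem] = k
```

Let's trace through this code step by step.

Initialize: lookup = {}
Initialize: seq = [1, 1, 1, 6, 3, 1, 4, 2, 3, 5]
Entering loop: for k, elem in enumerate(seq):

After execution: lookup = {1: 0, 6: 3, 3: 4, 4: 6, 2: 7, 5: 9}
{1: 0, 6: 3, 3: 4, 4: 6, 2: 7, 5: 9}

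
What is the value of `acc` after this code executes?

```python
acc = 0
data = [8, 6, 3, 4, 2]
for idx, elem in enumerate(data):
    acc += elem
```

Let's trace through this code step by step.

Initialize: acc = 0
Initialize: data = [8, 6, 3, 4, 2]
Entering loop: for idx, elem in enumerate(data):

After execution: acc = 23
23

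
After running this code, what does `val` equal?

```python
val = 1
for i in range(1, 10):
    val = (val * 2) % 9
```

Let's trace through this code step by step.

Initialize: val = 1
Entering loop: for i in range(1, 10):

After execution: val = 8
8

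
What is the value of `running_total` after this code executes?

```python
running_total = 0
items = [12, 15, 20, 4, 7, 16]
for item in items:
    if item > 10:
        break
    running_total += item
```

Let's trace through this code step by step.

Initialize: running_total = 0
Initialize: items = [12, 15, 20, 4, 7, 16]
Entering loop: for item in items:

After execution: running_total = 0
0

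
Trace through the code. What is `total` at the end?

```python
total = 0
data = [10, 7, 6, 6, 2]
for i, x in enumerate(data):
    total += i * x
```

Let's trace through this code step by step.

Initialize: total = 0
Initialize: data = [10, 7, 6, 6, 2]
Entering loop: for i, x in enumerate(data):

After execution: total = 45
45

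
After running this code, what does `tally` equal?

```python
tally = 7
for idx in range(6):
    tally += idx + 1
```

Let's trace through this code step by step.

Initialize: tally = 7
Entering loop: for idx in range(6):

After execution: tally = 28
28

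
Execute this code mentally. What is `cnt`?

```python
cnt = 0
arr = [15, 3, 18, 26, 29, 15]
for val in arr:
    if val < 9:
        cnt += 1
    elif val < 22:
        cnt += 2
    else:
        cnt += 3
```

Let's trace through this code step by step.

Initialize: cnt = 0
Initialize: arr = [15, 3, 18, 26, 29, 15]
Entering loop: for val in arr:

After execution: cnt = 13
13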